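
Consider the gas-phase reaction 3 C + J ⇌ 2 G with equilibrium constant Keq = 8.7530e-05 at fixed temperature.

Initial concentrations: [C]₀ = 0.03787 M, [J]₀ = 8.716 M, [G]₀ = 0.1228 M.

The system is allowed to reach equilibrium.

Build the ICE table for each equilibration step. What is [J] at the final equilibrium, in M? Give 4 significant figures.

Q₀ = 31.86 vs Keq = 8.7530e-05 ⇒ Q>K, reverse
Step 1:
                    C           J           G
  I           0.03787       8.716      0.1228
  C              0.18     0.05999       -0.12
  E            0.2178       8.776    0.002818
  solve Keq expr → x = -0.05999; check Q = 8.7530e-05

[J]_eq = 8.776 M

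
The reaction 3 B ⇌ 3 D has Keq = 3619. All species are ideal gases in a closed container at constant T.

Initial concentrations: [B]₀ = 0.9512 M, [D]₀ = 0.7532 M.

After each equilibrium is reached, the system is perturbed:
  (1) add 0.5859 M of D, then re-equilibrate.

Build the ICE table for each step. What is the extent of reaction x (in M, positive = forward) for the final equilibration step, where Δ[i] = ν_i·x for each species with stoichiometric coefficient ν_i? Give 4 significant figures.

x = -0.01194 M

Q₀ = 0.4965 vs Keq = 3619 ⇒ Q<K, forward
Step 1:
                   B          D
  init        0.9512     0.7532
  Δ           -0.847      0.847
  eq          0.1042        1.6
  solve Keq expr → x = 0.2823; check Q = 3619
Then add 0.5859 M of D.
Step 2:
                   B          D
  init        0.1042      2.186
  Δ          0.03583   -0.03583
  eq          0.1401       2.15
  solve Keq expr → x = -0.01194; check Q = 3619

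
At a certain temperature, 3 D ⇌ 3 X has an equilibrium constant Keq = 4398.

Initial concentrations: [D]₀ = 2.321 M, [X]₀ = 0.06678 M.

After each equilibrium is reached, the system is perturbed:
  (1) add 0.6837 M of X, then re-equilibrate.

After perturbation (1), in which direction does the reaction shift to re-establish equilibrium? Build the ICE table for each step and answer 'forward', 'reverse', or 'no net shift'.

Q₀ = 2.3818e-05 vs Keq = 4398 ⇒ Q<K, forward
Step 1:
                   D          X
  Initial      2.321    0.06678
  Change      -2.184      2.184
  Equil       0.1374       2.25
  solve Keq expr → x = 0.7279; check Q = 4398
Then add 0.6837 M of X.
Step 2:
                   D          X
  Initial     0.1374      2.934
  Change     0.03933   -0.03933
  Equil       0.1767      2.895
  solve Keq expr → x = -0.01311; check Q = 4398

Direction: reverse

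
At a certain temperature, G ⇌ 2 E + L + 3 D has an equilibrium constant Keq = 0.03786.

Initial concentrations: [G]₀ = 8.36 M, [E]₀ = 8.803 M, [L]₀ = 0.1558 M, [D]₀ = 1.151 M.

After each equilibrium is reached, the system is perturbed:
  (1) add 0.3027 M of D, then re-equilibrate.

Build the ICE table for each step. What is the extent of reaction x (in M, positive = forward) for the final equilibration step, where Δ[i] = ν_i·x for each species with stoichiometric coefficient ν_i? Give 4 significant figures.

Q₀ = 2.202 vs Keq = 0.03786 ⇒ Q>K, reverse
Step 1:
                    G           E           L           D
  init           8.36       8.803      0.1558       1.151
  Δ            0.1439     -0.2877     -0.1439     -0.4316
  eq            8.504       8.515     0.01193      0.7194
  solve Keq expr → x = -0.1439; check Q = 0.03786
Then add 0.3027 M of D.
Step 2:
                    G           E           L           D
  init          8.504       8.515     0.01193       1.022
  Δ          0.007463    -0.01493   -0.007463    -0.02239
  eq            8.511         8.5    0.004464      0.9997
  solve Keq expr → x = -0.007463; check Q = 0.03786

x = -0.007463 M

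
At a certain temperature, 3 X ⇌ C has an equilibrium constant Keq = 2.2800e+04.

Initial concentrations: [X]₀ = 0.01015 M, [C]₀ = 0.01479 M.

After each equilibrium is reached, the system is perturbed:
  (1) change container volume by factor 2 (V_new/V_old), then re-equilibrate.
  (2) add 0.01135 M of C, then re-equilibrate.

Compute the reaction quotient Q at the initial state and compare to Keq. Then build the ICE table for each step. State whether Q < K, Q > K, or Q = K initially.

Q₀ = 1.4144e+04; Q < K (proceeds forward)

Q₀ = 1.4144e+04 vs Keq = 2.2800e+04 ⇒ Q<K, forward
Step 1:
                    X           C
  I           0.01015     0.01479
  C         -0.001403  4.6772e-04
  E          0.008747     0.01526
  solve Keq expr → x = 4.6772e-04; check Q = 2.2800e+04
Then change container volume by factor 2 (V_new/V_old).
Step 2:
                    X           C
  I          0.004373    0.007629
  C          0.002325 -7.7513e-04
  E          0.006699    0.006854
  solve Keq expr → x = -7.7513e-04; check Q = 2.2800e+04
Then add 0.01135 M of C.
Step 3:
                    X           C
  I          0.006699      0.0182
  C          0.002438 -8.1268e-04
  E          0.009137     0.01739
  solve Keq expr → x = -8.1268e-04; check Q = 2.2800e+04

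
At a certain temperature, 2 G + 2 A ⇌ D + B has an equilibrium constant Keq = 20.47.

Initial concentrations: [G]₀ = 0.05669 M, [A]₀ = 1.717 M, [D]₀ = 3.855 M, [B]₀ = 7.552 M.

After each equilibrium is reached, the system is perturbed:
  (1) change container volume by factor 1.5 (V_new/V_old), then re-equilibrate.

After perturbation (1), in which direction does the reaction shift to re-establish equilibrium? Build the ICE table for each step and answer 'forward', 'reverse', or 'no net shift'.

Q₀ = 3073 vs Keq = 20.47 ⇒ Q>K, reverse
Step 1:
                  G         A         D         B
  init      0.05669     1.717     3.855     7.552
  Δ          0.4649    0.4649   -0.2325   -0.2325
  eq         0.5216     2.182     3.623      7.32
  solve Keq expr → x = -0.2325; check Q = 20.47
Then change container volume by factor 1.5 (V_new/V_old).
Step 2:
                  G         A         D         B
  init       0.3477     1.455     2.415      4.88
  Δ          0.1238    0.1238  -0.06188  -0.06188
  eq         0.4715     1.578     2.353     4.818
  solve Keq expr → x = -0.06188; check Q = 20.47

Direction: reverse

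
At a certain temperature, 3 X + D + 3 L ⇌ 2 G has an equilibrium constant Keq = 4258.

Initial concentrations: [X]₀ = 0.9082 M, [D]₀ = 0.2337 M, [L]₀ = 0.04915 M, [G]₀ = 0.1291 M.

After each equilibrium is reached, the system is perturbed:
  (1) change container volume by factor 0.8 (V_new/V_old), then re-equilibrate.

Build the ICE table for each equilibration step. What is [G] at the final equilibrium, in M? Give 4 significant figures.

Q₀ = 801.8 vs Keq = 4258 ⇒ Q<K, forward
Step 1:
                  X         D         L         G
  I          0.9082    0.2337   0.04915    0.1291
  C        -0.01834 -0.006113  -0.01834   0.01223
  E          0.8899    0.2276   0.03081    0.1413
  solve Keq expr → x = 0.006113; check Q = 4258
Then change container volume by factor 0.8 (V_new/V_old).
Step 2:
                  X         D         L         G
  I           1.112    0.2845   0.03851    0.1767
  C        -0.01085 -0.003618  -0.01085  0.007237
  E           1.101    0.2809   0.02766    0.1839
  solve Keq expr → x = 0.003618; check Q = 4258

[G]_eq = 0.1839 M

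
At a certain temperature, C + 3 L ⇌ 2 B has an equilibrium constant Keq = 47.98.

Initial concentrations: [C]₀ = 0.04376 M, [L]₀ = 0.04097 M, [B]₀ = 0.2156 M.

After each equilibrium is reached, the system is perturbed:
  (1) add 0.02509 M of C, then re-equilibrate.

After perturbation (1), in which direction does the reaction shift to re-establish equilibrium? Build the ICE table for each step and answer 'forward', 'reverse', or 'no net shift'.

Q₀ = 1.5446e+04 vs Keq = 47.98 ⇒ Q>K, reverse
Step 1:
                   C          L          B
  init       0.04376    0.04097     0.2156
  Δ          0.04095     0.1229   -0.08191
  eq         0.08471     0.1638     0.1337
  solve Keq expr → x = -0.04095; check Q = 47.98
Then add 0.02509 M of C.
Step 2:
                   C          L          B
  init        0.1098     0.1638     0.1337
  Δ        -0.002733    -0.0082   0.005467
  eq          0.1071     0.1556     0.1392
  solve Keq expr → x = 0.002733; check Q = 47.98

Direction: forward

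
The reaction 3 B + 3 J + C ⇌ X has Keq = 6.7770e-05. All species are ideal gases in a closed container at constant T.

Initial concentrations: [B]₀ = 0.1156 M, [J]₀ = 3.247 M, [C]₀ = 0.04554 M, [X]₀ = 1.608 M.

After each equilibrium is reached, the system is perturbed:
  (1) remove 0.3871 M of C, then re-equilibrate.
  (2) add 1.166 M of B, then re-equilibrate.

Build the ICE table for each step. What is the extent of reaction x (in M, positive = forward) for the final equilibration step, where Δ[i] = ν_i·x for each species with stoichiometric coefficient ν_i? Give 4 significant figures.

Q₀ = 667.7 vs Keq = 6.7770e-05 ⇒ Q>K, reverse
Step 1:
                  B         J         C         X
  Initial    0.1156     3.247   0.04554     1.608
  Change      3.066     3.066     1.022    -1.022
  Equil       3.181     6.313     1.067    0.5861
  solve Keq expr → x = -1.022; check Q = 6.7770e-05
Then remove 0.3871 M of C.
Step 2:
                  B         J         C         X
  Initial     3.181     6.313    0.6804    0.5861
  Change     0.1835    0.1835   0.06115  -0.06115
  Equil       3.365     6.496    0.7415    0.5249
  solve Keq expr → x = -0.06115; check Q = 6.7770e-05
Then add 1.166 M of B.
Step 3:
                  B         J         C         X
  Initial     4.531     6.496    0.7415    0.5249
  Change       -0.4      -0.4   -0.1333    0.1333
  Equil       4.131     6.096    0.6082    0.6582
  solve Keq expr → x = 0.1333; check Q = 6.7770e-05

x = 0.1333 M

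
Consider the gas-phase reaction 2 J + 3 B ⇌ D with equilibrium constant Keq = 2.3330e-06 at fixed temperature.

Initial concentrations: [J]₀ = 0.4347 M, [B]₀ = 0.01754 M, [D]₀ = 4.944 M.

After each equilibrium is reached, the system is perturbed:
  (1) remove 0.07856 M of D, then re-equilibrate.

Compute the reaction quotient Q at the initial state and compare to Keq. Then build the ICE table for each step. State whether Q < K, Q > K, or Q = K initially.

Q₀ = 4.8485e+06; Q > K (proceeds reverse)

Q₀ = 4.8485e+06 vs Keq = 2.3330e-06 ⇒ Q>K, reverse
Step 1:
                  J         B         D
  init       0.4347   0.01754     4.944
  Δ           8.911     13.37    -4.455
  eq          9.346     13.38    0.4885
  solve Keq expr → x = -4.455; check Q = 2.3330e-06
Then remove 0.07856 M of D.
Step 2:
                  J         B         D
  init        9.346     13.38      0.41
  Δ          -0.103   -0.1545    0.0515
  eq          9.243     13.23    0.4615
  solve Keq expr → x = 0.0515; check Q = 2.3330e-06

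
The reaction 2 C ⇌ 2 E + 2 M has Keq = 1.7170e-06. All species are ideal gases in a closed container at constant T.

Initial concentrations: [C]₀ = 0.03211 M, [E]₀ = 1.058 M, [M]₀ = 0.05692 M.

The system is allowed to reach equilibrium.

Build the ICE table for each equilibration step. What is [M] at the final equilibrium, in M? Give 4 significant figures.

Q₀ = 3.517 vs Keq = 1.7170e-06 ⇒ Q>K, reverse
Step 1:
                   C          E          M
  I          0.03211      1.058    0.05692
  C           0.0568    -0.0568    -0.0568
  E          0.08891      1.001 1.1637e-04
  solve Keq expr → x = -0.0284; check Q = 1.7170e-06

[M]_eq = 1.1637e-04 M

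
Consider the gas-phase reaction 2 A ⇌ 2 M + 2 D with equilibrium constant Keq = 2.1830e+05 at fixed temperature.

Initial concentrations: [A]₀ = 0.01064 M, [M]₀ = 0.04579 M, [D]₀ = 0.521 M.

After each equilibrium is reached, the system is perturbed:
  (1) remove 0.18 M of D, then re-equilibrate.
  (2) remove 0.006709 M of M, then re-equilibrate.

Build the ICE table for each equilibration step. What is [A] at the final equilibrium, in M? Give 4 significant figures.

Q₀ = 5.027 vs Keq = 2.1830e+05 ⇒ Q<K, forward
Step 1:
                  A         M         D
  init      0.01064   0.04579     0.521
  Δ        -0.01058   0.01058   0.01058
  eq      6.4129e-05   0.05637    0.5316
  solve Keq expr → x = 0.005288; check Q = 2.1830e+05
Then remove 0.18 M of D.
Step 2:
                  A         M         D
  init    6.4129e-05   0.05637    0.3516
  Δ       -2.1696e-05 2.1696e-05 2.1696e-05
  eq      4.2433e-05   0.05639    0.3516
  solve Keq expr → x = 1.0848e-05; check Q = 2.1830e+05
Then remove 0.006709 M of M.
Step 3:
                  A         M         D
  init    4.2433e-05   0.04968    0.3516
  Δ       -5.0443e-06 5.0443e-06 5.0443e-06
  eq      3.7389e-05   0.04968    0.3516
  solve Keq expr → x = 2.5222e-06; check Q = 2.1830e+05

[A]_eq = 3.7389e-05 M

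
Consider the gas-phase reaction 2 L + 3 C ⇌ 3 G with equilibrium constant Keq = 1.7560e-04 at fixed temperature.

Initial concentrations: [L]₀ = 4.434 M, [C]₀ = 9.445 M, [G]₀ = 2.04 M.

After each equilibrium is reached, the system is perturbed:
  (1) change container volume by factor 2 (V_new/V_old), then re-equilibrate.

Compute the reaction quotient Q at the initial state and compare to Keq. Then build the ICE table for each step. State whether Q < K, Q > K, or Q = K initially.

Q₀ = 5.1250e-04 vs Keq = 1.7560e-04 ⇒ Q>K, reverse
Step 1:
                  L         C         G
  init        4.434     9.445      2.04
  Δ          0.3142    0.4713   -0.4713
  eq          4.748     9.916     1.569
  solve Keq expr → x = -0.1571; check Q = 1.7560e-04
Then change container volume by factor 2 (V_new/V_old).
Step 2:
                  L         C         G
  init        2.374     4.958    0.7844
  Δ          0.1618    0.2428   -0.2428
  eq          2.536     5.201    0.5416
  solve Keq expr → x = -0.08092; check Q = 1.7560e-04

Q₀ = 5.1250e-04; Q > K (proceeds reverse)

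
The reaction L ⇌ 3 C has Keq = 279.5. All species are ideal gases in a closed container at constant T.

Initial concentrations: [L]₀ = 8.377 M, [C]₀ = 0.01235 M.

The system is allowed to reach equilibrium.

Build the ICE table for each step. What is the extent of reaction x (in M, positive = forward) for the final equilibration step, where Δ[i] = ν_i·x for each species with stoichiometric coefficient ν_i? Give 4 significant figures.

x = 3.653 M

Q₀ = 2.2486e-07 vs Keq = 279.5 ⇒ Q<K, forward
Step 1:
                   L          C
  Initial      8.377    0.01235
  Change      -3.653      10.96
  Equil        4.724      10.97
  solve Keq expr → x = 3.653; check Q = 279.5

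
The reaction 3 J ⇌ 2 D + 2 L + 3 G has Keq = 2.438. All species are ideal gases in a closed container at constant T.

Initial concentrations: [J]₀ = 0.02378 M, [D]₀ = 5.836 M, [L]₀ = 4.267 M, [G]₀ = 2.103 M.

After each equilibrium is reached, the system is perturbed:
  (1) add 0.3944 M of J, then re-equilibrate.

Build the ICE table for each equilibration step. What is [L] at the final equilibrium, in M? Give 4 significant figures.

[L]_eq = 3.169 M

Q₀ = 4.2890e+08 vs Keq = 2.438 ⇒ Q>K, reverse
Step 1:
                   J          D          L          G
  I          0.02378      5.836      4.267      2.103
  C            1.713     -1.142     -1.142     -1.713
  E            1.737      4.694      3.125     0.3901
  solve Keq expr → x = -0.571; check Q = 2.438
Then add 0.3944 M of J.
Step 2:
                   J          D          L          G
  I            2.131      4.694      3.125     0.3901
  C         -0.06646     0.0443     0.0443    0.06646
  E            2.065      4.738      3.169     0.4565
  solve Keq expr → x = 0.02215; check Q = 2.438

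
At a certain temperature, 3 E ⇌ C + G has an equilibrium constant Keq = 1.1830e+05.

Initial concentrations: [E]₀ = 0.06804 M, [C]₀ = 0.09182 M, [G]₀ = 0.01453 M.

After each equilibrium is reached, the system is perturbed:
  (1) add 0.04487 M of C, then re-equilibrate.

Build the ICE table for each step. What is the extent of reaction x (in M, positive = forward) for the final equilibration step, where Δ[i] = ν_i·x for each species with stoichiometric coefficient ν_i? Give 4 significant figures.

x = -1.2596e-04 M

Q₀ = 4.236 vs Keq = 1.1830e+05 ⇒ Q<K, forward
Step 1:
                   E          C          G
  Initial    0.06804    0.09182    0.01453
  Change    -0.06478    0.02159    0.02159
  Equil      0.00326     0.1134    0.03612
  solve Keq expr → x = 0.02159; check Q = 1.1830e+05
Then add 0.04487 M of C.
Step 2:
                   E          C          G
  Initial    0.00326     0.1583    0.03612
  Change  3.7787e-04 -1.2596e-04 -1.2596e-04
  Equil     0.003637     0.1582      0.036
  solve Keq expr → x = -1.2596e-04; check Q = 1.1830e+05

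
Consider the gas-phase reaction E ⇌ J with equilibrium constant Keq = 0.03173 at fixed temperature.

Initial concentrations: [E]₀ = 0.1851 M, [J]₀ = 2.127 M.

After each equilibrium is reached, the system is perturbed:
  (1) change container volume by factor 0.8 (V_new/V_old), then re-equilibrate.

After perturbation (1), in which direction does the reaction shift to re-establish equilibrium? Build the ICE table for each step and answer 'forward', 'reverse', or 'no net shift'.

Q₀ = 11.49 vs Keq = 0.03173 ⇒ Q>K, reverse
Step 1:
                  E         J
  init       0.1851     2.127
  Δ           2.056    -2.056
  eq          2.241   0.07111
  solve Keq expr → x = -2.056; check Q = 0.03173
Then change container volume by factor 0.8 (V_new/V_old).
Step 2:
                  E         J
  init        2.801   0.08888
  Δ               0         0
  eq          2.801   0.08888
  solve Keq expr → x = 0; check Q = 0.03173

Direction: no net shift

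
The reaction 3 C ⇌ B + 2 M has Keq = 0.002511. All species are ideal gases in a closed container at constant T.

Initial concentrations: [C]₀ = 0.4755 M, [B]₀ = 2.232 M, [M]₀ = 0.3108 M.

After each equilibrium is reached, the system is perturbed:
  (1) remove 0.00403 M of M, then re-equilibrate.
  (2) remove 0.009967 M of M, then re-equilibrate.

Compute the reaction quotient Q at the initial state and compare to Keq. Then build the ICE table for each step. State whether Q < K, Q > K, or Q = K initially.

Q₀ = 2.005 vs Keq = 0.002511 ⇒ Q>K, reverse
Step 1:
                  C         B         M
  Initial    0.4755     2.232    0.3108
  Change      0.422   -0.1407   -0.2813
  Equil      0.8975     2.091   0.02946
  solve Keq expr → x = -0.1407; check Q = 0.002511
Then remove 0.00403 M of M.
Step 2:
                  C         B         M
  Initial    0.8975     2.091   0.02543
  Change  -0.005612  0.001871  0.003741
  Equil      0.8919     2.093   0.02917
  solve Keq expr → x = 0.001871; check Q = 0.002511
Then remove 0.009967 M of M.
Step 3:
                  C         B         M
  Initial    0.8919     2.093   0.01921
  Change   -0.01389  0.004628  0.009257
  Equil       0.878     2.098   0.02846
  solve Keq expr → x = 0.004628; check Q = 0.002511

Q₀ = 2.005; Q > K (proceeds reverse)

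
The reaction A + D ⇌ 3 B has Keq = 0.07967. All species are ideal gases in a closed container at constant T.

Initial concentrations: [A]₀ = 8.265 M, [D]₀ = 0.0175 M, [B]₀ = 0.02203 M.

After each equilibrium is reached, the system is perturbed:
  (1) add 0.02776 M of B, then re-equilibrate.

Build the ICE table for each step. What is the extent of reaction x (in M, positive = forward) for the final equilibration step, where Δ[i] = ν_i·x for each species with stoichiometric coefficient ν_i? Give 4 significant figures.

x = -8.4545e-04 M

Q₀ = 7.3920e-05 vs Keq = 0.07967 ⇒ Q<K, forward
Step 1:
                   A          D          B
  I            8.265     0.0175    0.02203
  C         -0.01691   -0.01691    0.05074
  E            8.248 5.8644e-04    0.07277
  solve Keq expr → x = 0.01691; check Q = 0.07967
Then add 0.02776 M of B.
Step 2:
                   A          D          B
  I            8.248 5.8644e-04     0.1005
  C       8.4545e-04 8.4545e-04  -0.002536
  E            8.249   0.001432    0.09799
  solve Keq expr → x = -8.4545e-04; check Q = 0.07967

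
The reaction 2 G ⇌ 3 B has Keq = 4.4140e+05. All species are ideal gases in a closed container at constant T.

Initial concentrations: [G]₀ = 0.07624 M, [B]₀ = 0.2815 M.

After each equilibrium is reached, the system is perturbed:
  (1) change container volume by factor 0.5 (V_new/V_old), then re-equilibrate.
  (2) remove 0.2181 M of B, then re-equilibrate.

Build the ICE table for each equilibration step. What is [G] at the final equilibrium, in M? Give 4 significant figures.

[G]_eq = 6.5224e-04 M

Q₀ = 3.838 vs Keq = 4.4140e+05 ⇒ Q<K, forward
Step 1:
                  G         B
  I         0.07624    0.2815
  C        -0.07587    0.1138
  E       3.7409e-04    0.3953
  solve Keq expr → x = 0.03793; check Q = 4.4140e+05
Then change container volume by factor 0.5 (V_new/V_old).
Step 2:
                  G         B
  I       7.4817e-04    0.7906
  C       3.0897e-04 -4.6346e-04
  E        0.001057    0.7901
  solve Keq expr → x = -1.5449e-04; check Q = 4.4140e+05
Then remove 0.2181 M of B.
Step 3:
                  G         B
  I        0.001057     0.572
  C       -4.0491e-04 6.0736e-04
  E       6.5224e-04    0.5726
  solve Keq expr → x = 2.0245e-04; check Q = 4.4140e+05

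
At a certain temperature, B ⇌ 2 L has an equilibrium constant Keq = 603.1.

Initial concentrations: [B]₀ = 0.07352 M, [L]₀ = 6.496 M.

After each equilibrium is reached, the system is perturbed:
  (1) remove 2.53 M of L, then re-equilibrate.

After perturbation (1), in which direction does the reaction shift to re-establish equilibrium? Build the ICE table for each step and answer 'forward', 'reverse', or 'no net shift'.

Direction: forward

Q₀ = 574 vs Keq = 603.1 ⇒ Q<K, forward
Step 1:
                  B         L
  Initial   0.07352     6.496
  Change  -0.003405  0.006809
  Equil     0.07012     6.503
  solve Keq expr → x = 0.003405; check Q = 603.1
Then remove 2.53 M of L.
Step 2:
                  B         L
  Initial   0.07012     3.973
  Change   -0.04281   0.08561
  Equil     0.02731     4.058
  solve Keq expr → x = 0.04281; check Q = 603.1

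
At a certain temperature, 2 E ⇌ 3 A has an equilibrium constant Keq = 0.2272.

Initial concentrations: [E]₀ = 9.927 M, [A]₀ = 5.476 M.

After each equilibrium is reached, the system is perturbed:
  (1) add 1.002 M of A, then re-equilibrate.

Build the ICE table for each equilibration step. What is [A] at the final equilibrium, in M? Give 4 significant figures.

Q₀ = 1.666 vs Keq = 0.2272 ⇒ Q>K, reverse
Step 1:
                    E           A
  init          9.927       5.476
  Δ             1.578      -2.366
  eq             11.5        3.11
  solve Keq expr → x = -0.7888; check Q = 0.2272
Then add 1.002 M of A.
Step 2:
                    E           A
  init           11.5       4.112
  Δ            0.5969     -0.8953
  eq             12.1       3.216
  solve Keq expr → x = -0.2984; check Q = 0.2272

[A]_eq = 3.216 M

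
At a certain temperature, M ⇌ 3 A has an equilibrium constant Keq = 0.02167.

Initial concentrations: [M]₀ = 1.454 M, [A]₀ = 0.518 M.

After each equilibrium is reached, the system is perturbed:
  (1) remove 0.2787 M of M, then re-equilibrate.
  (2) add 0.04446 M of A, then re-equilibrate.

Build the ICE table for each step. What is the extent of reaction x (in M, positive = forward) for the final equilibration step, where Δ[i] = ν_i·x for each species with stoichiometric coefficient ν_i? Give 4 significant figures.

Q₀ = 0.09559 vs Keq = 0.02167 ⇒ Q>K, reverse
Step 1:
                   M          A
  Initial      1.454      0.518
  Change     0.06582    -0.1975
  Equil         1.52     0.3205
  solve Keq expr → x = -0.06582; check Q = 0.02167
Then remove 0.2787 M of M.
Step 2:
                   M          A
  Initial      1.241     0.3205
  Change    0.006795   -0.02038
  Equil        1.248     0.3002
  solve Keq expr → x = -0.006795; check Q = 0.02167
Then add 0.04446 M of A.
Step 3:
                   M          A
  Initial      1.248     0.3446
  Change     0.01444   -0.04331
  Equil        1.262     0.3013
  solve Keq expr → x = -0.01444; check Q = 0.02167

x = -0.01444 M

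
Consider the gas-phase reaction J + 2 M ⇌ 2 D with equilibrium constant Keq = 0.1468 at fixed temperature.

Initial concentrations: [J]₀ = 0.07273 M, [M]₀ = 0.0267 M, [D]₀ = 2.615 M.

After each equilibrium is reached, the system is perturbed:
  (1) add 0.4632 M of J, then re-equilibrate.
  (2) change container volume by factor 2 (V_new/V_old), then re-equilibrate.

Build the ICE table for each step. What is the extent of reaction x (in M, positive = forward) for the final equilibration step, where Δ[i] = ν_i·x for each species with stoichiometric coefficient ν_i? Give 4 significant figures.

Q₀ = 1.3189e+05 vs Keq = 0.1468 ⇒ Q>K, reverse
Step 1:
                   J          M          D
  init       0.07273     0.0267      2.615
  Δ           0.9399       1.88      -1.88
  eq           1.013      1.907     0.7351
  solve Keq expr → x = -0.9399; check Q = 0.1468
Then add 0.4632 M of J.
Step 2:
                   J          M          D
  init         1.476      1.907     0.7351
  Δ         -0.04732   -0.09465    0.09465
  eq           1.429      1.812     0.8298
  solve Keq expr → x = 0.04732; check Q = 0.1468
Then change container volume by factor 2 (V_new/V_old).
Step 3:
                   J          M          D
  init        0.7143      0.906     0.4149
  Δ          0.04236    0.08471   -0.08471
  eq          0.7566     0.9907     0.3302
  solve Keq expr → x = -0.04236; check Q = 0.1468

x = -0.04236 M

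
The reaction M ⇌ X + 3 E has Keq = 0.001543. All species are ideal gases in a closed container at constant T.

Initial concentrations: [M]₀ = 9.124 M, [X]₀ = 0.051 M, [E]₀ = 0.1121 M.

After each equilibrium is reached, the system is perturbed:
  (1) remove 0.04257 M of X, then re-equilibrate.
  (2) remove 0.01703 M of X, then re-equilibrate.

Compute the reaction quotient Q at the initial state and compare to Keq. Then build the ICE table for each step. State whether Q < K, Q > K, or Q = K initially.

Q₀ = 7.8741e-06 vs Keq = 0.001543 ⇒ Q<K, forward
Step 1:
                   M          X          E
  init         9.124      0.051     0.1121
  Δ            -0.11       0.11       0.33
  eq           9.014      0.161     0.4421
  solve Keq expr → x = 0.11; check Q = 0.001543
Then remove 0.04257 M of X.
Step 2:
                   M          X          E
  init         9.014     0.1184     0.4421
  Δ         -0.01104    0.01104    0.03312
  eq           9.003     0.1295     0.4752
  solve Keq expr → x = 0.01104; check Q = 0.001543
Then remove 0.01703 M of X.
Step 3:
                   M          X          E
  init         9.003     0.1124     0.4752
  Δ        -0.005139   0.005139    0.01542
  eq           8.998     0.1176     0.4906
  solve Keq expr → x = 0.005139; check Q = 0.001543

Q₀ = 7.8741e-06; Q < K (proceeds forward)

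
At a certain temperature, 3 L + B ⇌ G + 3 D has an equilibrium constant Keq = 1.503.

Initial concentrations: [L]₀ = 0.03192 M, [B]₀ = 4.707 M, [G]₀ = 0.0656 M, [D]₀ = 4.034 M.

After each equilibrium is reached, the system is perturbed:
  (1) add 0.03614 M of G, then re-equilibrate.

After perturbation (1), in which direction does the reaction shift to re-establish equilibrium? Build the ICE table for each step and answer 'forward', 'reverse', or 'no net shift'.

Direction: reverse

Q₀ = 2.8131e+04 vs Keq = 1.503 ⇒ Q>K, reverse
Step 1:
                    L           B           G           D
  init        0.03192       4.707      0.0656       4.034
  Δ            0.1925     0.06417    -0.06417     -0.1925
  eq           0.2244       4.771     0.00143       3.841
  solve Keq expr → x = -0.06417; check Q = 1.503
Then add 0.03614 M of G.
Step 2:
                    L           B           G           D
  init         0.2244       4.771     0.03757       3.841
  Δ           0.09876     0.03292    -0.03292    -0.09876
  eq           0.3232       4.804    0.004649       3.743
  solve Keq expr → x = -0.03292; check Q = 1.503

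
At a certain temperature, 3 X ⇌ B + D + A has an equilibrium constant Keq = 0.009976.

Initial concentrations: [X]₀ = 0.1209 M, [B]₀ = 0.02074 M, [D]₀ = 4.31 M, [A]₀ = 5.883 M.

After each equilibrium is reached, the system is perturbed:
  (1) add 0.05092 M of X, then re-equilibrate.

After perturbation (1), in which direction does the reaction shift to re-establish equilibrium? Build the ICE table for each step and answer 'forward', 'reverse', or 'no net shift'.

Q₀ = 297.6 vs Keq = 0.009976 ⇒ Q>K, reverse
Step 1:
                    X           B           D           A
  init         0.1209     0.02074        4.31       5.883
  Δ           0.06221    -0.02074    -0.02074    -0.02074
  eq           0.1831  2.4359e-06       4.289       5.862
  solve Keq expr → x = -0.02074; check Q = 0.009976
Then add 0.05092 M of X.
Step 2:
                    X           B           D           A
  init          0.234  2.4359e-06       4.289       5.862
  Δ       -7.9473e-06  2.6491e-06  2.6491e-06  2.6491e-06
  eq            0.234  5.0850e-06       4.289       5.862
  solve Keq expr → x = 2.6491e-06; check Q = 0.009976

Direction: forward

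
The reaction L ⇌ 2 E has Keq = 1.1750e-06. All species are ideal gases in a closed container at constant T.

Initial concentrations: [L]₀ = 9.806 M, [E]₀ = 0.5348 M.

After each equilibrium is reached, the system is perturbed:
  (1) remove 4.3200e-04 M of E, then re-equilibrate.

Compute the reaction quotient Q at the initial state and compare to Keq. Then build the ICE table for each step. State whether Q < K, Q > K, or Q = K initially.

Q₀ = 0.02917; Q > K (proceeds reverse)

Q₀ = 0.02917 vs Keq = 1.1750e-06 ⇒ Q>K, reverse
Step 1:
                   L          E
  I            9.806     0.5348
  C           0.2657    -0.5314
  E            10.07    0.00344
  solve Keq expr → x = -0.2657; check Q = 1.1750e-06
Then remove 4.3200e-04 M of E.
Step 2:
                   L          E
  I            10.07   0.003008
  C       -2.1598e-04 4.3196e-04
  E            10.07    0.00344
  solve Keq expr → x = 2.1598e-04; check Q = 1.1750e-06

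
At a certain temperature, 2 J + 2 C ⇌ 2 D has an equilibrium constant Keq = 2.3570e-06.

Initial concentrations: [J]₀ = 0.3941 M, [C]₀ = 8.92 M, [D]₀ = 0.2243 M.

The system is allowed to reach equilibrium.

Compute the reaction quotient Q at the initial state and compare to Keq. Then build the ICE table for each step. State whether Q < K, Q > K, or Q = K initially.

Q₀ = 0.004071 vs Keq = 2.3570e-06 ⇒ Q>K, reverse
Step 1:
                  J         C         D
  Initial    0.3941      8.92    0.2243
  Change     0.2157    0.2157   -0.2157
  Equil      0.6098     9.136  0.008554
  solve Keq expr → x = -0.1079; check Q = 2.3570e-06

Q₀ = 0.004071; Q > K (proceeds reverse)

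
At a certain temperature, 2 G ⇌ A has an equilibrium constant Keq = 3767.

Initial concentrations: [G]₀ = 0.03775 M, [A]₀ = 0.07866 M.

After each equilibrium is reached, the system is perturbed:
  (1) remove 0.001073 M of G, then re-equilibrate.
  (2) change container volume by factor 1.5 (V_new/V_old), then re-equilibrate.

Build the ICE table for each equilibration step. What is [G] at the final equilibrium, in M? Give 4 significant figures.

[G]_eq = 0.004077 M

Q₀ = 55.2 vs Keq = 3767 ⇒ Q<K, forward
Step 1:
                  G         A
  Initial   0.03775   0.07866
  Change   -0.03273   0.01636
  Equil    0.005022   0.09502
  solve Keq expr → x = 0.01636; check Q = 3767
Then remove 0.001073 M of G.
Step 2:
                  G         A
  Initial  0.003949   0.09502
  Change   0.001059 -5.2949e-04
  Equil    0.005008   0.09449
  solve Keq expr → x = -5.2949e-04; check Q = 3767
Then change container volume by factor 1.5 (V_new/V_old).
Step 3:
                  G         A
  Initial  0.003339     0.063
  Change  7.3842e-04 -3.6921e-04
  Equil    0.004077   0.06263
  solve Keq expr → x = -3.6921e-04; check Q = 3767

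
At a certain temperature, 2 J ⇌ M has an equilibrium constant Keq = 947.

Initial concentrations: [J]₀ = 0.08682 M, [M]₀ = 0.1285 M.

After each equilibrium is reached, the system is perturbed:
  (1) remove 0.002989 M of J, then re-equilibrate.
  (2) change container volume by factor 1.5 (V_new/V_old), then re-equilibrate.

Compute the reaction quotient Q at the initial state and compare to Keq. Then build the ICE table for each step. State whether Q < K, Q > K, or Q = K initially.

Q₀ = 17.05; Q < K (proceeds forward)

Q₀ = 17.05 vs Keq = 947 ⇒ Q<K, forward
Step 1:
                    J           M
  init        0.08682      0.1285
  Δ          -0.07361      0.0368
  eq          0.01321      0.1653
  solve Keq expr → x = 0.0368; check Q = 947
Then remove 0.002989 M of J.
Step 2:
                    J           M
  init        0.01022      0.1653
  Δ           0.00293   -0.001465
  eq          0.01315      0.1638
  solve Keq expr → x = -0.001465; check Q = 947
Then change container volume by factor 1.5 (V_new/V_old).
Step 3:
                    J           M
  init       0.008769      0.1092
  Δ          0.001923 -9.6168e-04
  eq          0.01069      0.1083
  solve Keq expr → x = -9.6168e-04; check Q = 947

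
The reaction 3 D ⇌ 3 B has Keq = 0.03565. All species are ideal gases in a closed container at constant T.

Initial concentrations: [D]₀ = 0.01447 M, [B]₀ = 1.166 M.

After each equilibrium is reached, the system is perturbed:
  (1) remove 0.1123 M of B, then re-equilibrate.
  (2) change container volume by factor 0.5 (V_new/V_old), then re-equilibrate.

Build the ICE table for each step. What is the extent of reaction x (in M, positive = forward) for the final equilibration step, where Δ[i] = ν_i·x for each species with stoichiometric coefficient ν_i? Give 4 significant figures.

Q₀ = 5.2323e+05 vs Keq = 0.03565 ⇒ Q>K, reverse
Step 1:
                  D         B
  init      0.01447     1.166
  Δ          0.8737   -0.8737
  eq         0.8882    0.2923
  solve Keq expr → x = -0.2912; check Q = 0.03565
Then remove 0.1123 M of B.
Step 2:
                  D         B
  init       0.8882      0.18
  Δ        -0.08449   0.08449
  eq         0.8037    0.2645
  solve Keq expr → x = 0.02816; check Q = 0.03565
Then change container volume by factor 0.5 (V_new/V_old).
Step 3:
                  D         B
  init        1.607     0.529
  Δ               0         0
  eq          1.607     0.529
  solve Keq expr → x = 0; check Q = 0.03565

x = 0 M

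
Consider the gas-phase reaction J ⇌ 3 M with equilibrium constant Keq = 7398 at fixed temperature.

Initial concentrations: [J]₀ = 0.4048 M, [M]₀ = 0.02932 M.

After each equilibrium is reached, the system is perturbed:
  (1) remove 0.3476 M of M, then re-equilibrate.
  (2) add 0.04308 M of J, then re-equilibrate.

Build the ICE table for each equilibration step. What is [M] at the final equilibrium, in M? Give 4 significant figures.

Q₀ = 6.2266e-05 vs Keq = 7398 ⇒ Q<K, forward
Step 1:
                  J         M
  Initial    0.4048   0.02932
  Change    -0.4045     1.214
  Equil   2.5956e-04     1.243
  solve Keq expr → x = 0.4045; check Q = 7398
Then remove 0.3476 M of M.
Step 2:
                  J         M
  Initial 2.5956e-04    0.8953
  Change  -1.6238e-04 4.8715e-04
  Equil   9.7176e-05    0.8958
  solve Keq expr → x = 1.6238e-04; check Q = 7398
Then add 0.04308 M of J.
Step 3:
                  J         M
  Initial   0.04318    0.8958
  Change   -0.04303    0.1291
  Equil   1.4553e-04     1.025
  solve Keq expr → x = 0.04303; check Q = 7398

[M]_eq = 1.025 M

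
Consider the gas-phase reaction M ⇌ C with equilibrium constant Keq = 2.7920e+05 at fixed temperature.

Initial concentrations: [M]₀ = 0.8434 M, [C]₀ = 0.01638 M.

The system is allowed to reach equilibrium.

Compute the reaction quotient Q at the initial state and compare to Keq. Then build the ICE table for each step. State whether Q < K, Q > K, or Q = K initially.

Q₀ = 0.01942; Q < K (proceeds forward)

Q₀ = 0.01942 vs Keq = 2.7920e+05 ⇒ Q<K, forward
Step 1:
                    M           C
  I            0.8434     0.01638
  C           -0.8434      0.8434
  E        3.0794e-06      0.8598
  solve Keq expr → x = 0.8434; check Q = 2.7920e+05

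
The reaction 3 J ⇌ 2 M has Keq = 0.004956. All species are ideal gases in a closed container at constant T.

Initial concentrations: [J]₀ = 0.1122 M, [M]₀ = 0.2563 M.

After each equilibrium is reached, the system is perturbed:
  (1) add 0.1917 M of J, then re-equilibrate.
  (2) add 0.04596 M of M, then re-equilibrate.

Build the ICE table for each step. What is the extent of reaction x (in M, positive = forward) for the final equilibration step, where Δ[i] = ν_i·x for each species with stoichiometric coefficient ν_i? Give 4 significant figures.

x = -0.02035 M

Q₀ = 46.51 vs Keq = 0.004956 ⇒ Q>K, reverse
Step 1:
                  J         M
  init       0.1122    0.2563
  Δ          0.3511   -0.2341
  eq         0.4633    0.0222
  solve Keq expr → x = -0.117; check Q = 0.004956
Then add 0.1917 M of J.
Step 2:
                  J         M
  init        0.655    0.0222
  Δ        -0.02012   0.01341
  eq         0.6349   0.03562
  solve Keq expr → x = 0.006706; check Q = 0.004956
Then add 0.04596 M of M.
Step 3:
                  J         M
  init       0.6349   0.08158
  Δ         0.06105   -0.0407
  eq          0.696   0.04088
  solve Keq expr → x = -0.02035; check Q = 0.004956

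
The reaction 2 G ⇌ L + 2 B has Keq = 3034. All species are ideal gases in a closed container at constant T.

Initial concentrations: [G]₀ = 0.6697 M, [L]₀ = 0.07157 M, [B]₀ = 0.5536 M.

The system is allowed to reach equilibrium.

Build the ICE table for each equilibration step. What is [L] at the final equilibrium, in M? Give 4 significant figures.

Q₀ = 0.04891 vs Keq = 3034 ⇒ Q<K, forward
Step 1:
                    G           L           B
  I            0.6697     0.07157      0.5536
  C           -0.6558      0.3279      0.6558
  E           0.01388      0.3995       1.209
  solve Keq expr → x = 0.3279; check Q = 3034

[L]_eq = 0.3995 M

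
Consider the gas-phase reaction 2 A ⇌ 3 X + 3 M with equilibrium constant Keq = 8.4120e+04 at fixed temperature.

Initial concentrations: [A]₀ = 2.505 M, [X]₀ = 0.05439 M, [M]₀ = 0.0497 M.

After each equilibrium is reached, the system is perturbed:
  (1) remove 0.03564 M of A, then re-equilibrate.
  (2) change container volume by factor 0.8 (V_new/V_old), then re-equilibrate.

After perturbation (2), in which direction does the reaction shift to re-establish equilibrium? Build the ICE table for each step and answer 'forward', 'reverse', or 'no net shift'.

Q₀ = 3.1478e-09 vs Keq = 8.4120e+04 ⇒ Q<K, forward
Step 1:
                   A          X          M
  init         2.505    0.05439     0.0497
  Δ           -2.348      3.521      3.521
  eq          0.1573      3.576      3.571
  solve Keq expr → x = 1.174; check Q = 8.4120e+04
Then remove 0.03564 M of A.
Step 2:
                   A          X          M
  init        0.1217      3.576      3.571
  Δ          0.02981   -0.04471   -0.04471
  eq          0.1515      3.531      3.526
  solve Keq expr → x = -0.0149; check Q = 8.4120e+04
Then change container volume by factor 0.8 (V_new/V_old).
Step 3:
                   A          X          M
  init        0.1894      4.414      4.408
  Δ          0.08236    -0.1235    -0.1235
  eq          0.2717       4.29      4.285
  solve Keq expr → x = -0.04118; check Q = 8.4120e+04

Direction: reverse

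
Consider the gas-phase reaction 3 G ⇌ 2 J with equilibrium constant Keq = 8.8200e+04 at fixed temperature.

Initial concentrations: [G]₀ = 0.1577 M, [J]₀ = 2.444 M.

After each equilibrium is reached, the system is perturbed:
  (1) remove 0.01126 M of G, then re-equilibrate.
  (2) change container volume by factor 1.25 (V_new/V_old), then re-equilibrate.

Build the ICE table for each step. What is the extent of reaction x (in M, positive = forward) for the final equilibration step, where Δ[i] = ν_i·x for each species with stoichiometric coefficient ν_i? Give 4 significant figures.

Q₀ = 1523 vs Keq = 8.8200e+04 ⇒ Q<K, forward
Step 1:
                   G          J
  Initial     0.1577      2.444
  Change     -0.1161    0.07739
  Equil      0.04162      2.521
  solve Keq expr → x = 0.03869; check Q = 8.8200e+04
Then remove 0.01126 M of G.
Step 2:
                   G          J
  Initial    0.03036      2.521
  Change     0.01118  -0.007452
  Equil      0.04153      2.514
  solve Keq expr → x = -0.003726; check Q = 8.8200e+04
Then change container volume by factor 1.25 (V_new/V_old).
Step 3:
                   G          J
  Initial    0.03323      2.011
  Change    0.002546  -0.001697
  Equil      0.03577      2.009
  solve Keq expr → x = -8.4854e-04; check Q = 8.8200e+04

x = -8.4854e-04 M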